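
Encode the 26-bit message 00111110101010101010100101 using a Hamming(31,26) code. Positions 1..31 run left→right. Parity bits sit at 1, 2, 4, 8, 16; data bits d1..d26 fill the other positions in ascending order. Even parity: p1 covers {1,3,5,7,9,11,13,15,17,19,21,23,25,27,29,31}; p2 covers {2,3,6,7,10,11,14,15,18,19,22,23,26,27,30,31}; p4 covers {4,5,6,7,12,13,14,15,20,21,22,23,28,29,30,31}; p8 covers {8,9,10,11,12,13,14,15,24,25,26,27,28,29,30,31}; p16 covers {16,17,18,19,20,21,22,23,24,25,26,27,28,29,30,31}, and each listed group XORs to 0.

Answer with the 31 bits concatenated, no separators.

Place data at non-parity positions: p1 p2 0 p4 0 1 1 p8 1 1 1 0 1 0 1 p16 0 1 0 1 0 1 0 1 0 1 0 0 1 0 1
p1 (pos 1,3,5,7,9,11,13,15,17,19,21,23,25,27,29,31): XOR of data positions = 0⊕0⊕1⊕1⊕1⊕1⊕1⊕0⊕0⊕0⊕0⊕0⊕0⊕1⊕1 = 1
p2 (pos 2,3,6,7,10,11,14,15,18,19,22,23,26,27,30,31): XOR of data positions = 0⊕1⊕1⊕1⊕1⊕0⊕1⊕1⊕0⊕1⊕0⊕1⊕0⊕0⊕1 = 1
p4 (pos 4,5,6,7,12,13,14,15,20,21,22,23,28,29,30,31): XOR of data positions = 0⊕1⊕1⊕0⊕1⊕0⊕1⊕1⊕0⊕1⊕0⊕0⊕1⊕0⊕1 = 0
p8 (pos 8,9,10,11,12,13,14,15,24,25,26,27,28,29,30,31): XOR of data positions = 1⊕1⊕1⊕0⊕1⊕0⊕1⊕1⊕0⊕1⊕0⊕0⊕1⊕0⊕1 = 1
p16 (pos 16,17,18,19,20,21,22,23,24,25,26,27,28,29,30,31): XOR of data positions = 0⊕1⊕0⊕1⊕0⊕1⊕0⊕1⊕0⊕1⊕0⊕0⊕1⊕0⊕1 = 1
Codeword: 1100011111101011010101010100101

1100011111101011010101010100101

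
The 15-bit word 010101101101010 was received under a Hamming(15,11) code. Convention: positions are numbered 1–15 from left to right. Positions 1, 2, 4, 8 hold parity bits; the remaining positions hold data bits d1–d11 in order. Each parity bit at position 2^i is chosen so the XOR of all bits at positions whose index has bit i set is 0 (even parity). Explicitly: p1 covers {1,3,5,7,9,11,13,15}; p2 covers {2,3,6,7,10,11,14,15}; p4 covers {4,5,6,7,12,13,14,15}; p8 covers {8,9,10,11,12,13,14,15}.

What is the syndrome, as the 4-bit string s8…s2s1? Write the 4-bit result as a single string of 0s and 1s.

s1 (pos 1,3,5,7,9,11,13,15): 0⊕0⊕0⊕1⊕1⊕0⊕0⊕0 = 0
s2 (pos 2,3,6,7,10,11,14,15): 1⊕0⊕1⊕1⊕1⊕0⊕1⊕0 = 1
s4 (pos 4,5,6,7,12,13,14,15): 1⊕0⊕1⊕1⊕1⊕0⊕1⊕0 = 1
s8 (pos 8,9,10,11,12,13,14,15): 0⊕1⊕1⊕0⊕1⊕0⊕1⊕0 = 0
Syndrome s8…s1 = 0110 → error at position 6.

0110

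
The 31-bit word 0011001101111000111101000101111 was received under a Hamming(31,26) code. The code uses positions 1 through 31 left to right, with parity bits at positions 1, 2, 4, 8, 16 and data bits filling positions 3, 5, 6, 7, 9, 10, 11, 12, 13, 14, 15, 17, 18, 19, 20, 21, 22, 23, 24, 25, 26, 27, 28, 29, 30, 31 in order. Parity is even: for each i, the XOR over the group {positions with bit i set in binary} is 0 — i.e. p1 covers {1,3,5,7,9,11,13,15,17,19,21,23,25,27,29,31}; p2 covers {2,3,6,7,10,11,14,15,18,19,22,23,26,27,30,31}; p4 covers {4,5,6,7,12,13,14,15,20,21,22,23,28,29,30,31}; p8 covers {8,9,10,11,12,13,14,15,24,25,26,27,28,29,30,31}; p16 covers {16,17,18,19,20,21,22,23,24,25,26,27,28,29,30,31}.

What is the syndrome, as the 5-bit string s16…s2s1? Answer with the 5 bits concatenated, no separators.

00000

s1 (pos 1,3,5,7,9,11,13,15,17,19,21,23,25,27,29,31): 0⊕1⊕0⊕1⊕0⊕1⊕1⊕0⊕1⊕1⊕0⊕0⊕0⊕0⊕1⊕1 = 0
s2 (pos 2,3,6,7,10,11,14,15,18,19,22,23,26,27,30,31): 0⊕1⊕0⊕1⊕1⊕1⊕0⊕0⊕1⊕1⊕1⊕0⊕1⊕0⊕1⊕1 = 0
s4 (pos 4,5,6,7,12,13,14,15,20,21,22,23,28,29,30,31): 1⊕0⊕0⊕1⊕1⊕1⊕0⊕0⊕1⊕0⊕1⊕0⊕1⊕1⊕1⊕1 = 0
s8 (pos 8,9,10,11,12,13,14,15,24,25,26,27,28,29,30,31): 1⊕0⊕1⊕1⊕1⊕1⊕0⊕0⊕0⊕0⊕1⊕0⊕1⊕1⊕1⊕1 = 0
s16 (pos 16,17,18,19,20,21,22,23,24,25,26,27,28,29,30,31): 0⊕1⊕1⊕1⊕1⊕0⊕1⊕0⊕0⊕0⊕1⊕0⊕1⊕1⊕1⊕1 = 0
Syndrome s16…s1 = 00000 → no error.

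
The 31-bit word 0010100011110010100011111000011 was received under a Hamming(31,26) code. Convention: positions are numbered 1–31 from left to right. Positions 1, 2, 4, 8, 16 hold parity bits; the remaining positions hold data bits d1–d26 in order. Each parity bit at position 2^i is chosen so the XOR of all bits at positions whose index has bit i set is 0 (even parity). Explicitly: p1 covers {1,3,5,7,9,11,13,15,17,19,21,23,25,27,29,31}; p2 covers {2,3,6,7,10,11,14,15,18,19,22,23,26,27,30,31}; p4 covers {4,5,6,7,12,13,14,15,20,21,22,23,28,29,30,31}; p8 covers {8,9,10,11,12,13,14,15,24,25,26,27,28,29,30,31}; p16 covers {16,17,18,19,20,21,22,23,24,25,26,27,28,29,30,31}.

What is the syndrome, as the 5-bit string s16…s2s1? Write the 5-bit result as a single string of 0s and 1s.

s1 (pos 1,3,5,7,9,11,13,15,17,19,21,23,25,27,29,31): 0⊕1⊕1⊕0⊕1⊕1⊕0⊕1⊕1⊕0⊕1⊕1⊕1⊕0⊕0⊕1 = 0
s2 (pos 2,3,6,7,10,11,14,15,18,19,22,23,26,27,30,31): 0⊕1⊕0⊕0⊕1⊕1⊕0⊕1⊕0⊕0⊕1⊕1⊕0⊕0⊕1⊕1 = 0
s4 (pos 4,5,6,7,12,13,14,15,20,21,22,23,28,29,30,31): 0⊕1⊕0⊕0⊕1⊕0⊕0⊕1⊕0⊕1⊕1⊕1⊕0⊕0⊕1⊕1 = 0
s8 (pos 8,9,10,11,12,13,14,15,24,25,26,27,28,29,30,31): 0⊕1⊕1⊕1⊕1⊕0⊕0⊕1⊕1⊕1⊕0⊕0⊕0⊕0⊕1⊕1 = 1
s16 (pos 16,17,18,19,20,21,22,23,24,25,26,27,28,29,30,31): 0⊕1⊕0⊕0⊕0⊕1⊕1⊕1⊕1⊕1⊕0⊕0⊕0⊕0⊕1⊕1 = 0
Syndrome s16…s1 = 01000 → error at position 8.

01000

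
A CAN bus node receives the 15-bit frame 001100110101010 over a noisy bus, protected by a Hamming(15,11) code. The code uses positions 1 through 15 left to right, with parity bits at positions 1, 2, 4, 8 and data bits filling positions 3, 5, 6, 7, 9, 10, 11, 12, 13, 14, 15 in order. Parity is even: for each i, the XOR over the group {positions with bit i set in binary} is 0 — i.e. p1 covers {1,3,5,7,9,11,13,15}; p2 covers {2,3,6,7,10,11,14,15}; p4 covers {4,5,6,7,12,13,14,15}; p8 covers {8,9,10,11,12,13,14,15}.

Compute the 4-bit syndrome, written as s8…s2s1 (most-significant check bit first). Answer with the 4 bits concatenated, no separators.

0000

s1 (pos 1,3,5,7,9,11,13,15): 0⊕1⊕0⊕1⊕0⊕0⊕0⊕0 = 0
s2 (pos 2,3,6,7,10,11,14,15): 0⊕1⊕0⊕1⊕1⊕0⊕1⊕0 = 0
s4 (pos 4,5,6,7,12,13,14,15): 1⊕0⊕0⊕1⊕1⊕0⊕1⊕0 = 0
s8 (pos 8,9,10,11,12,13,14,15): 1⊕0⊕1⊕0⊕1⊕0⊕1⊕0 = 0
Syndrome s8…s1 = 0000 → no error.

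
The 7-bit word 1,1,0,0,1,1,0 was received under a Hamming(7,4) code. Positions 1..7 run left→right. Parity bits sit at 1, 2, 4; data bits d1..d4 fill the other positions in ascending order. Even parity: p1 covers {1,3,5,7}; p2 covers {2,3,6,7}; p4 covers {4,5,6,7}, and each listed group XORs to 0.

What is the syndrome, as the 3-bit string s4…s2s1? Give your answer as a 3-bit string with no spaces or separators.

s1 (pos 1,3,5,7): 1⊕0⊕1⊕0 = 0
s2 (pos 2,3,6,7): 1⊕0⊕1⊕0 = 0
s4 (pos 4,5,6,7): 0⊕1⊕1⊕0 = 0
Syndrome s4…s1 = 000 → no error.

000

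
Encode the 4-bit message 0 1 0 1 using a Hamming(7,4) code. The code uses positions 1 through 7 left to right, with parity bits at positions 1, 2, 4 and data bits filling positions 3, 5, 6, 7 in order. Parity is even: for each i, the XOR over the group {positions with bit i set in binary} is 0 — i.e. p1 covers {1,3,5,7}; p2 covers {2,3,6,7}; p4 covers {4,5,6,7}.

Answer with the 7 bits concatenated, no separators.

0100101

Place data at non-parity positions: p1 p2 0 p4 1 0 1
p1 (pos 1,3,5,7): XOR of data positions = 0⊕1⊕1 = 0
p2 (pos 2,3,6,7): XOR of data positions = 0⊕0⊕1 = 1
p4 (pos 4,5,6,7): XOR of data positions = 1⊕0⊕1 = 0
Codeword: 0100101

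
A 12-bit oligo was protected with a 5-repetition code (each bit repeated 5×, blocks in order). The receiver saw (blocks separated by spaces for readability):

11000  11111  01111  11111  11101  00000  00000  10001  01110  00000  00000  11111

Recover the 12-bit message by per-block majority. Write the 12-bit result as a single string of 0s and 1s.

Block 1 (11000): 2 ones → 0
Block 2 (11111): 5 ones → 1
Block 3 (01111): 4 ones → 1
Block 4 (11111): 5 ones → 1
Block 5 (11101): 4 ones → 1
Block 6 (00000): 0 ones → 0
Block 7 (00000): 0 ones → 0
Block 8 (10001): 2 ones → 0
Block 9 (01110): 3 ones → 1
Block 10 (00000): 0 ones → 0
Block 11 (00000): 0 ones → 0
Block 12 (11111): 5 ones → 1

011110001001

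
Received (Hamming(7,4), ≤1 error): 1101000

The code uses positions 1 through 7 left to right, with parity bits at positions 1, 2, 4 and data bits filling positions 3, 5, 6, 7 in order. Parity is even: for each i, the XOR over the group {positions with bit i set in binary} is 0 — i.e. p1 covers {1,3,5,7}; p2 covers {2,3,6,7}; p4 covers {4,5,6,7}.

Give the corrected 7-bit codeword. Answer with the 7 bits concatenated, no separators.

1101001

s1 (pos 1,3,5,7): 1⊕0⊕0⊕0 = 1
s2 (pos 2,3,6,7): 1⊕0⊕0⊕0 = 1
s4 (pos 4,5,6,7): 1⊕0⊕0⊕0 = 1
Syndrome s4…s1 = 111 → error at position 7.
Flip position 7: 1101000 → 1101001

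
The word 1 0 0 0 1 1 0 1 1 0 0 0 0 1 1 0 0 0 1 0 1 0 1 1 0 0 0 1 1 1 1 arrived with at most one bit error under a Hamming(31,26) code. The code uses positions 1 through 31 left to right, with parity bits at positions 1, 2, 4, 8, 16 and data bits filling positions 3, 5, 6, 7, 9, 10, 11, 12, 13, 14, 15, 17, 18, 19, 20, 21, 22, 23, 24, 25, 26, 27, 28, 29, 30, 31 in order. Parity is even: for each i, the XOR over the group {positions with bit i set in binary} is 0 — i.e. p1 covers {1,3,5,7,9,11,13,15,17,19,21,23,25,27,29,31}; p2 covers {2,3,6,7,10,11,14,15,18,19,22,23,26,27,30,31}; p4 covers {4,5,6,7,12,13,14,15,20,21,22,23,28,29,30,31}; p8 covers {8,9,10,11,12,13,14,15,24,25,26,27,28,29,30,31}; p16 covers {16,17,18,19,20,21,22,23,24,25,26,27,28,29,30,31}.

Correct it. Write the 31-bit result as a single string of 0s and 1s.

s1 (pos 1,3,5,7,9,11,13,15,17,19,21,23,25,27,29,31): 1⊕0⊕1⊕0⊕1⊕0⊕0⊕1⊕0⊕1⊕1⊕1⊕0⊕0⊕1⊕1 = 1
s2 (pos 2,3,6,7,10,11,14,15,18,19,22,23,26,27,30,31): 0⊕0⊕1⊕0⊕0⊕0⊕1⊕1⊕0⊕1⊕0⊕1⊕0⊕0⊕1⊕1 = 1
s4 (pos 4,5,6,7,12,13,14,15,20,21,22,23,28,29,30,31): 0⊕1⊕1⊕0⊕0⊕0⊕1⊕1⊕0⊕1⊕0⊕1⊕1⊕1⊕1⊕1 = 0
s8 (pos 8,9,10,11,12,13,14,15,24,25,26,27,28,29,30,31): 1⊕1⊕0⊕0⊕0⊕0⊕1⊕1⊕1⊕0⊕0⊕0⊕1⊕1⊕1⊕1 = 1
s16 (pos 16,17,18,19,20,21,22,23,24,25,26,27,28,29,30,31): 0⊕0⊕0⊕1⊕0⊕1⊕0⊕1⊕1⊕0⊕0⊕0⊕1⊕1⊕1⊕1 = 0
Syndrome s16…s1 = 01011 → error at position 11.
Flip position 11: 1000110110000110001010110001111 → 1000110110100110001010110001111

1000110110100110001010110001111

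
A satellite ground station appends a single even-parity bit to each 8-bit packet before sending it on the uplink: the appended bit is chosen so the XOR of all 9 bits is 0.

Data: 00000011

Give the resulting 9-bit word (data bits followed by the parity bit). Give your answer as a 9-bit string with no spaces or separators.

000000110

XOR of the 8 data bits: 0⊕0⊕0⊕0⊕0⊕0⊕1⊕1 = 0
Parity bit = 0 (so all 9 bits XOR to 0).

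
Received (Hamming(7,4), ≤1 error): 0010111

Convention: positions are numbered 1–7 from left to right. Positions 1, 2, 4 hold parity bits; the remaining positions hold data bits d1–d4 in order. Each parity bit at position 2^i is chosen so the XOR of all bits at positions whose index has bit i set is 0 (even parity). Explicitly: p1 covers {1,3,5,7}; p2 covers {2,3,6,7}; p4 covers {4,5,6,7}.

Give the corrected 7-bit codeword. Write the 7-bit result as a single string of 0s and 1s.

s1 (pos 1,3,5,7): 0⊕1⊕1⊕1 = 1
s2 (pos 2,3,6,7): 0⊕1⊕1⊕1 = 1
s4 (pos 4,5,6,7): 0⊕1⊕1⊕1 = 1
Syndrome s4…s1 = 111 → error at position 7.
Flip position 7: 0010111 → 0010110

0010110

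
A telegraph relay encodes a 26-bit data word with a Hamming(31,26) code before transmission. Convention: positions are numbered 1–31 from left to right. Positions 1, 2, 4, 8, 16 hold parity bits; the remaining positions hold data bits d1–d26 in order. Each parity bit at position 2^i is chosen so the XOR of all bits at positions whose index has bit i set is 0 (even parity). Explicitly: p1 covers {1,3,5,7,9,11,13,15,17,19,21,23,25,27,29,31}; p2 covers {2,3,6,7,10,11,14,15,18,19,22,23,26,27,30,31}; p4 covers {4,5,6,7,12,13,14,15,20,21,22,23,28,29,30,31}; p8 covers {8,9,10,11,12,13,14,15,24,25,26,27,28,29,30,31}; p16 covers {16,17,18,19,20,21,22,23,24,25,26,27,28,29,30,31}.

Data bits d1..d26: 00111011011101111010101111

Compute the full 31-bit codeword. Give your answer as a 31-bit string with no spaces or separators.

1000011110110111101111010101111

Place data at non-parity positions: p1 p2 0 p4 0 1 1 p8 1 0 1 1 0 1 1 p16 1 0 1 1 1 1 0 1 0 1 0 1 1 1 1
p1 (pos 1,3,5,7,9,11,13,15,17,19,21,23,25,27,29,31): XOR of data positions = 0⊕0⊕1⊕1⊕1⊕0⊕1⊕1⊕1⊕1⊕0⊕0⊕0⊕1⊕1 = 1
p2 (pos 2,3,6,7,10,11,14,15,18,19,22,23,26,27,30,31): XOR of data positions = 0⊕1⊕1⊕0⊕1⊕1⊕1⊕0⊕1⊕1⊕0⊕1⊕0⊕1⊕1 = 0
p4 (pos 4,5,6,7,12,13,14,15,20,21,22,23,28,29,30,31): XOR of data positions = 0⊕1⊕1⊕1⊕0⊕1⊕1⊕1⊕1⊕1⊕0⊕1⊕1⊕1⊕1 = 0
p8 (pos 8,9,10,11,12,13,14,15,24,25,26,27,28,29,30,31): XOR of data positions = 1⊕0⊕1⊕1⊕0⊕1⊕1⊕1⊕0⊕1⊕0⊕1⊕1⊕1⊕1 = 1
p16 (pos 16,17,18,19,20,21,22,23,24,25,26,27,28,29,30,31): XOR of data positions = 1⊕0⊕1⊕1⊕1⊕1⊕0⊕1⊕0⊕1⊕0⊕1⊕1⊕1⊕1 = 1
Codeword: 1000011110110111101111010101111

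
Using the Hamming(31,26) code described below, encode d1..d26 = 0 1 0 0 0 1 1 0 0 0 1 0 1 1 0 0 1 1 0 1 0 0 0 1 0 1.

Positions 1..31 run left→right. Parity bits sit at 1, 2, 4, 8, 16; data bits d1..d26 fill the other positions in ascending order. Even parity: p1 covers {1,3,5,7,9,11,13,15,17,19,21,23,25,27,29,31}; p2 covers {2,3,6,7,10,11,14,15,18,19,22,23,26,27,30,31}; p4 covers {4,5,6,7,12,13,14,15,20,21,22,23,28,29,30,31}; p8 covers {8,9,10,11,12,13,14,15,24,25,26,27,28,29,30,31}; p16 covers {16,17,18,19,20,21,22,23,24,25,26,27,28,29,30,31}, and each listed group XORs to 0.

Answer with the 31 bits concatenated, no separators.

0000100001100011011001101000101

Place data at non-parity positions: p1 p2 0 p4 1 0 0 p8 0 1 1 0 0 0 1 p16 0 1 1 0 0 1 1 0 1 0 0 0 1 0 1
p1 (pos 1,3,5,7,9,11,13,15,17,19,21,23,25,27,29,31): XOR of data positions = 0⊕1⊕0⊕0⊕1⊕0⊕1⊕0⊕1⊕0⊕1⊕1⊕0⊕1⊕1 = 0
p2 (pos 2,3,6,7,10,11,14,15,18,19,22,23,26,27,30,31): XOR of data positions = 0⊕0⊕0⊕1⊕1⊕0⊕1⊕1⊕1⊕1⊕1⊕0⊕0⊕0⊕1 = 0
p4 (pos 4,5,6,7,12,13,14,15,20,21,22,23,28,29,30,31): XOR of data positions = 1⊕0⊕0⊕0⊕0⊕0⊕1⊕0⊕0⊕1⊕1⊕0⊕1⊕0⊕1 = 0
p8 (pos 8,9,10,11,12,13,14,15,24,25,26,27,28,29,30,31): XOR of data positions = 0⊕1⊕1⊕0⊕0⊕0⊕1⊕0⊕1⊕0⊕0⊕0⊕1⊕0⊕1 = 0
p16 (pos 16,17,18,19,20,21,22,23,24,25,26,27,28,29,30,31): XOR of data positions = 0⊕1⊕1⊕0⊕0⊕1⊕1⊕0⊕1⊕0⊕0⊕0⊕1⊕0⊕1 = 1
Codeword: 0000100001100011011001101000101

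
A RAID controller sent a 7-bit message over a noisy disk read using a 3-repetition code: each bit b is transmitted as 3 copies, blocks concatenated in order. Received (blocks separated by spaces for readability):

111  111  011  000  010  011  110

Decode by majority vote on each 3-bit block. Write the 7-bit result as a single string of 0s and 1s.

1110011

Block 1 (111): 3 ones → 1
Block 2 (111): 3 ones → 1
Block 3 (011): 2 ones → 1
Block 4 (000): 0 ones → 0
Block 5 (010): 1 one → 0
Block 6 (011): 2 ones → 1
Block 7 (110): 2 ones → 1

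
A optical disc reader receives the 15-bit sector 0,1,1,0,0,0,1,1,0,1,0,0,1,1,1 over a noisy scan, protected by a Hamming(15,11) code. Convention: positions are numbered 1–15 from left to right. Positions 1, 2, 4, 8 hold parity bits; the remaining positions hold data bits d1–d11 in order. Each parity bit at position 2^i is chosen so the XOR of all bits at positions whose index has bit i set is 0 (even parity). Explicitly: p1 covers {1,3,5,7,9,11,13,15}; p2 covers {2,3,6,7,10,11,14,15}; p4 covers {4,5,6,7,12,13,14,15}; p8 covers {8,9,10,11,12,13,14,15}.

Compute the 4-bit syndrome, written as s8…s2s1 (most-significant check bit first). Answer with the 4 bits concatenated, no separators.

s1 (pos 1,3,5,7,9,11,13,15): 0⊕1⊕0⊕1⊕0⊕0⊕1⊕1 = 0
s2 (pos 2,3,6,7,10,11,14,15): 1⊕1⊕0⊕1⊕1⊕0⊕1⊕1 = 0
s4 (pos 4,5,6,7,12,13,14,15): 0⊕0⊕0⊕1⊕0⊕1⊕1⊕1 = 0
s8 (pos 8,9,10,11,12,13,14,15): 1⊕0⊕1⊕0⊕0⊕1⊕1⊕1 = 1
Syndrome s8…s1 = 1000 → error at position 8.

1000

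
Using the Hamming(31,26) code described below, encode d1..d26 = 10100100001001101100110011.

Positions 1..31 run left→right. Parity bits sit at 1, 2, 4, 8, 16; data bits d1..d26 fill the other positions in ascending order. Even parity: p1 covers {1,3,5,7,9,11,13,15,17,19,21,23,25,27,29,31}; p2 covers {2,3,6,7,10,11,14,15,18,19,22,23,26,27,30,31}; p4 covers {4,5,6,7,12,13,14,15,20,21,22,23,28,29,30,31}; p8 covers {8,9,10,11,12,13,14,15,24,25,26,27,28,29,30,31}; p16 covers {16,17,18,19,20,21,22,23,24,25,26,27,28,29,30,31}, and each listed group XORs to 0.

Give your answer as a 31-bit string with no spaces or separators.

0111010001000010001101100110011

Place data at non-parity positions: p1 p2 1 p4 0 1 0 p8 0 1 0 0 0 0 1 p16 0 0 1 1 0 1 1 0 0 1 1 0 0 1 1
p1 (pos 1,3,5,7,9,11,13,15,17,19,21,23,25,27,29,31): XOR of data positions = 1⊕0⊕0⊕0⊕0⊕0⊕1⊕0⊕1⊕0⊕1⊕0⊕1⊕0⊕1 = 0
p2 (pos 2,3,6,7,10,11,14,15,18,19,22,23,26,27,30,31): XOR of data positions = 1⊕1⊕0⊕1⊕0⊕0⊕1⊕0⊕1⊕1⊕1⊕1⊕1⊕1⊕1 = 1
p4 (pos 4,5,6,7,12,13,14,15,20,21,22,23,28,29,30,31): XOR of data positions = 0⊕1⊕0⊕0⊕0⊕0⊕1⊕1⊕0⊕1⊕1⊕0⊕0⊕1⊕1 = 1
p8 (pos 8,9,10,11,12,13,14,15,24,25,26,27,28,29,30,31): XOR of data positions = 0⊕1⊕0⊕0⊕0⊕0⊕1⊕0⊕0⊕1⊕1⊕0⊕0⊕1⊕1 = 0
p16 (pos 16,17,18,19,20,21,22,23,24,25,26,27,28,29,30,31): XOR of data positions = 0⊕0⊕1⊕1⊕0⊕1⊕1⊕0⊕0⊕1⊕1⊕0⊕0⊕1⊕1 = 0
Codeword: 0111010001000010001101100110011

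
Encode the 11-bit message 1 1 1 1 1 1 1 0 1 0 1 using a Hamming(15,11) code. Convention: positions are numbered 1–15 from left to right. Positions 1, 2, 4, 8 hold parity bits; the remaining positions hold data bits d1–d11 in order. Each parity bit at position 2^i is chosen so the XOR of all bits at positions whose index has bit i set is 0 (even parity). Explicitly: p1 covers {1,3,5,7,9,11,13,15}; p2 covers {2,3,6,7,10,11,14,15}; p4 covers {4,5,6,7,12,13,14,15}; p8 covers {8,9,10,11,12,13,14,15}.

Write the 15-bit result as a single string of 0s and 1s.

Place data at non-parity positions: p1 p2 1 p4 1 1 1 p8 1 1 1 0 1 0 1
p1 (pos 1,3,5,7,9,11,13,15): XOR of data positions = 1⊕1⊕1⊕1⊕1⊕1⊕1 = 1
p2 (pos 2,3,6,7,10,11,14,15): XOR of data positions = 1⊕1⊕1⊕1⊕1⊕0⊕1 = 0
p4 (pos 4,5,6,7,12,13,14,15): XOR of data positions = 1⊕1⊕1⊕0⊕1⊕0⊕1 = 1
p8 (pos 8,9,10,11,12,13,14,15): XOR of data positions = 1⊕1⊕1⊕0⊕1⊕0⊕1 = 1
Codeword: 101111111110101

101111111110101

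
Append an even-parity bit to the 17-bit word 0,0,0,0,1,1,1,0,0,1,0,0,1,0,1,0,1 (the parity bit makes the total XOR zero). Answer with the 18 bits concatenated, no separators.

XOR of the 17 data bits: 0⊕0⊕0⊕0⊕1⊕1⊕1⊕0⊕0⊕1⊕0⊕0⊕1⊕0⊕1⊕0⊕1 = 1
Parity bit = 1 (so all 18 bits XOR to 0).

000011100100101011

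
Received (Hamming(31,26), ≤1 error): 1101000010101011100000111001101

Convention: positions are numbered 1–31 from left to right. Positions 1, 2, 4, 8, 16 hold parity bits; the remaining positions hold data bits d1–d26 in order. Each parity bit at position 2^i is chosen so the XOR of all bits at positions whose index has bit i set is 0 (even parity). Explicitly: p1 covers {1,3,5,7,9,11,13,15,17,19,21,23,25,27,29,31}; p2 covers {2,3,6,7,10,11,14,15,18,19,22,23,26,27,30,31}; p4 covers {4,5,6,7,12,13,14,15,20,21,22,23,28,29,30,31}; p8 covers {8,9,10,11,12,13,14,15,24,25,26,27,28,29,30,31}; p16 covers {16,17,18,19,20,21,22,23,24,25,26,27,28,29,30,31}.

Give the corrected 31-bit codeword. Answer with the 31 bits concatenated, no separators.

s1 (pos 1,3,5,7,9,11,13,15,17,19,21,23,25,27,29,31): 1⊕0⊕0⊕0⊕1⊕1⊕1⊕1⊕1⊕0⊕0⊕1⊕1⊕0⊕1⊕1 = 0
s2 (pos 2,3,6,7,10,11,14,15,18,19,22,23,26,27,30,31): 1⊕0⊕0⊕0⊕0⊕1⊕0⊕1⊕0⊕0⊕0⊕1⊕0⊕0⊕0⊕1 = 1
s4 (pos 4,5,6,7,12,13,14,15,20,21,22,23,28,29,30,31): 1⊕0⊕0⊕0⊕0⊕1⊕0⊕1⊕0⊕0⊕0⊕1⊕1⊕1⊕0⊕1 = 1
s8 (pos 8,9,10,11,12,13,14,15,24,25,26,27,28,29,30,31): 0⊕1⊕0⊕1⊕0⊕1⊕0⊕1⊕1⊕1⊕0⊕0⊕1⊕1⊕0⊕1 = 1
s16 (pos 16,17,18,19,20,21,22,23,24,25,26,27,28,29,30,31): 1⊕1⊕0⊕0⊕0⊕0⊕0⊕1⊕1⊕1⊕0⊕0⊕1⊕1⊕0⊕1 = 0
Syndrome s16…s1 = 01110 → error at position 14.
Flip position 14: 1101000010101011100000111001101 → 1101000010101111100000111001101

1101000010101111100000111001101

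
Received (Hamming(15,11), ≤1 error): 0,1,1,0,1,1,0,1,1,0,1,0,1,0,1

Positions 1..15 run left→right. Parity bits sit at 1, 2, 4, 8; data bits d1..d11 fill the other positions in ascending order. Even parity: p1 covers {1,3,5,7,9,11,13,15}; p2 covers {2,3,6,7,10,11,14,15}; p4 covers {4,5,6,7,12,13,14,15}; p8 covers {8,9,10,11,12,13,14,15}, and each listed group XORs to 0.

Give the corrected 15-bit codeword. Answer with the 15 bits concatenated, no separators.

011011011110101

s1 (pos 1,3,5,7,9,11,13,15): 0⊕1⊕1⊕0⊕1⊕1⊕1⊕1 = 0
s2 (pos 2,3,6,7,10,11,14,15): 1⊕1⊕1⊕0⊕0⊕1⊕0⊕1 = 1
s4 (pos 4,5,6,7,12,13,14,15): 0⊕1⊕1⊕0⊕0⊕1⊕0⊕1 = 0
s8 (pos 8,9,10,11,12,13,14,15): 1⊕1⊕0⊕1⊕0⊕1⊕0⊕1 = 1
Syndrome s8…s1 = 1010 → error at position 10.
Flip position 10: 011011011010101 → 011011011110101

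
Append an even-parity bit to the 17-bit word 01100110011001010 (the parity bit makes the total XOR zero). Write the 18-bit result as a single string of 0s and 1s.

011001100110010100

XOR of the 17 data bits: 0⊕1⊕1⊕0⊕0⊕1⊕1⊕0⊕0⊕1⊕1⊕0⊕0⊕1⊕0⊕1⊕0 = 0
Parity bit = 0 (so all 18 bits XOR to 0).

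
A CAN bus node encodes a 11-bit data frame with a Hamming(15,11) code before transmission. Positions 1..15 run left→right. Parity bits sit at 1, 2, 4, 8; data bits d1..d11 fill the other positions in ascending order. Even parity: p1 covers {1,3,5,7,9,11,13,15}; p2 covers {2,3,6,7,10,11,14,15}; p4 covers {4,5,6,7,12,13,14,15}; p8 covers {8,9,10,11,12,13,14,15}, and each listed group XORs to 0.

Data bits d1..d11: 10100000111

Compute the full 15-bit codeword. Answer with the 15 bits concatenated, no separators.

101001010000111

Place data at non-parity positions: p1 p2 1 p4 0 1 0 p8 0 0 0 0 1 1 1
p1 (pos 1,3,5,7,9,11,13,15): XOR of data positions = 1⊕0⊕0⊕0⊕0⊕1⊕1 = 1
p2 (pos 2,3,6,7,10,11,14,15): XOR of data positions = 1⊕1⊕0⊕0⊕0⊕1⊕1 = 0
p4 (pos 4,5,6,7,12,13,14,15): XOR of data positions = 0⊕1⊕0⊕0⊕1⊕1⊕1 = 0
p8 (pos 8,9,10,11,12,13,14,15): XOR of data positions = 0⊕0⊕0⊕0⊕1⊕1⊕1 = 1
Codeword: 101001010000111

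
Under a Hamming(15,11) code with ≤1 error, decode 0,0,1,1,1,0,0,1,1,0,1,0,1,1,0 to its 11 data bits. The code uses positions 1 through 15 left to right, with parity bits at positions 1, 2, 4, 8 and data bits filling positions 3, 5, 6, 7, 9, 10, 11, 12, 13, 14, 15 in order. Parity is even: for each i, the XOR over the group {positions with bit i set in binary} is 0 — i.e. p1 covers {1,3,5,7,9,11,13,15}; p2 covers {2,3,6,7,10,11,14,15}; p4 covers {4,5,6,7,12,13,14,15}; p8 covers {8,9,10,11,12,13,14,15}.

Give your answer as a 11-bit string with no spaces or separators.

11001000110

s1 (pos 1,3,5,7,9,11,13,15): 0⊕1⊕1⊕0⊕1⊕1⊕1⊕0 = 1
s2 (pos 2,3,6,7,10,11,14,15): 0⊕1⊕0⊕0⊕0⊕1⊕1⊕0 = 1
s4 (pos 4,5,6,7,12,13,14,15): 1⊕1⊕0⊕0⊕0⊕1⊕1⊕0 = 0
s8 (pos 8,9,10,11,12,13,14,15): 1⊕1⊕0⊕1⊕0⊕1⊕1⊕0 = 1
Syndrome s8…s1 = 1011 → error at position 11.
Flip position 11: 001110011010110 → 001110011000110
Read data bits from positions 3,5,6,7,9,10,11,12,13,14,15: 11001000110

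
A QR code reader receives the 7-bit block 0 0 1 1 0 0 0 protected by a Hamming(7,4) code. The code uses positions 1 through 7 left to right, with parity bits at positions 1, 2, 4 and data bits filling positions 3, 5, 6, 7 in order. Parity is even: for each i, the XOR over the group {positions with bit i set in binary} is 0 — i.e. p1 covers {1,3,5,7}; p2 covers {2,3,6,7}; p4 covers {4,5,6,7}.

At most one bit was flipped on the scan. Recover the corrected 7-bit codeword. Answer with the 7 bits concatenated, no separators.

s1 (pos 1,3,5,7): 0⊕1⊕0⊕0 = 1
s2 (pos 2,3,6,7): 0⊕1⊕0⊕0 = 1
s4 (pos 4,5,6,7): 1⊕0⊕0⊕0 = 1
Syndrome s4…s1 = 111 → error at position 7.
Flip position 7: 0011000 → 0011001

0011001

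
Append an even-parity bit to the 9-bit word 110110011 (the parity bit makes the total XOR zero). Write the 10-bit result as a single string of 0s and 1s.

1101100110

XOR of the 9 data bits: 1⊕1⊕0⊕1⊕1⊕0⊕0⊕1⊕1 = 0
Parity bit = 0 (so all 10 bits XOR to 0).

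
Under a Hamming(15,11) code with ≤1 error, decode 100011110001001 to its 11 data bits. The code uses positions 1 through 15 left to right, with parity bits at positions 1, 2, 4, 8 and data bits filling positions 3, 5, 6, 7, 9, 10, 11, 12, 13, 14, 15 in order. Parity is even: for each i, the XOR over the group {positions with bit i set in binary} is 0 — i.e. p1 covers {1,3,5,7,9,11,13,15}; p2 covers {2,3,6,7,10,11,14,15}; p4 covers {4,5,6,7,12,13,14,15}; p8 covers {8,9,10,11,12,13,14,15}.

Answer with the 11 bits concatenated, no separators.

01110001011

s1 (pos 1,3,5,7,9,11,13,15): 1⊕0⊕1⊕1⊕0⊕0⊕0⊕1 = 0
s2 (pos 2,3,6,7,10,11,14,15): 0⊕0⊕1⊕1⊕0⊕0⊕0⊕1 = 1
s4 (pos 4,5,6,7,12,13,14,15): 0⊕1⊕1⊕1⊕1⊕0⊕0⊕1 = 1
s8 (pos 8,9,10,11,12,13,14,15): 1⊕0⊕0⊕0⊕1⊕0⊕0⊕1 = 1
Syndrome s8…s1 = 1110 → error at position 14.
Flip position 14: 100011110001001 → 100011110001011
Read data bits from positions 3,5,6,7,9,10,11,12,13,14,15: 01110001011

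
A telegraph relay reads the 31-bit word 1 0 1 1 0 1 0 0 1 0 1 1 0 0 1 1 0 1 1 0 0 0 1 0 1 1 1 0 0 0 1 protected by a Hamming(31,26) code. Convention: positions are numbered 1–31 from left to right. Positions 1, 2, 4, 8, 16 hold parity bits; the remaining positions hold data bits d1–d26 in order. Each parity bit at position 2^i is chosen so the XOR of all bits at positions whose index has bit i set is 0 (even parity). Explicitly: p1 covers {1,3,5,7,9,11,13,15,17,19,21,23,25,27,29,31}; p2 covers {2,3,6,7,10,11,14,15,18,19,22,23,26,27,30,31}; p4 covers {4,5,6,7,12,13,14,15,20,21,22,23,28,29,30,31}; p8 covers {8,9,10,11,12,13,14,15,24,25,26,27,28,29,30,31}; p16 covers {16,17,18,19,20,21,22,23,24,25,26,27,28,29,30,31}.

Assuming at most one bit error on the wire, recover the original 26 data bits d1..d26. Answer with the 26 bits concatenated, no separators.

10101011001011000101110001

s1 (pos 1,3,5,7,9,11,13,15,17,19,21,23,25,27,29,31): 1⊕1⊕0⊕0⊕1⊕1⊕0⊕1⊕0⊕1⊕0⊕1⊕1⊕1⊕0⊕1 = 0
s2 (pos 2,3,6,7,10,11,14,15,18,19,22,23,26,27,30,31): 0⊕1⊕1⊕0⊕0⊕1⊕0⊕1⊕1⊕1⊕0⊕1⊕1⊕1⊕0⊕1 = 0
s4 (pos 4,5,6,7,12,13,14,15,20,21,22,23,28,29,30,31): 1⊕0⊕1⊕0⊕1⊕0⊕0⊕1⊕0⊕0⊕0⊕1⊕0⊕0⊕0⊕1 = 0
s8 (pos 8,9,10,11,12,13,14,15,24,25,26,27,28,29,30,31): 0⊕1⊕0⊕1⊕1⊕0⊕0⊕1⊕0⊕1⊕1⊕1⊕0⊕0⊕0⊕1 = 0
s16 (pos 16,17,18,19,20,21,22,23,24,25,26,27,28,29,30,31): 1⊕0⊕1⊕1⊕0⊕0⊕0⊕1⊕0⊕1⊕1⊕1⊕0⊕0⊕0⊕1 = 0
Syndrome s16…s1 = 00000 → no error.
Read data bits from positions 3,5,6,7,9,10,11,12,13,14,15,17,18,19,20,21,22,23,24,25,26,27,28,29,30,31: 10101011001011000101110001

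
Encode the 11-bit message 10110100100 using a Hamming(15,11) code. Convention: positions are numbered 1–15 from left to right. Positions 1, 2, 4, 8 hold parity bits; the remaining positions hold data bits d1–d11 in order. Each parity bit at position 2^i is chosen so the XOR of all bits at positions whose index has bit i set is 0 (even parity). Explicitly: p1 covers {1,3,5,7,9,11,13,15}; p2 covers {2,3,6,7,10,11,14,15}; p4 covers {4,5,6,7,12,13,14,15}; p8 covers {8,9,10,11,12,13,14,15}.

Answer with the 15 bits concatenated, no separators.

101101100100100

Place data at non-parity positions: p1 p2 1 p4 0 1 1 p8 0 1 0 0 1 0 0
p1 (pos 1,3,5,7,9,11,13,15): XOR of data positions = 1⊕0⊕1⊕0⊕0⊕1⊕0 = 1
p2 (pos 2,3,6,7,10,11,14,15): XOR of data positions = 1⊕1⊕1⊕1⊕0⊕0⊕0 = 0
p4 (pos 4,5,6,7,12,13,14,15): XOR of data positions = 0⊕1⊕1⊕0⊕1⊕0⊕0 = 1
p8 (pos 8,9,10,11,12,13,14,15): XOR of data positions = 0⊕1⊕0⊕0⊕1⊕0⊕0 = 0
Codeword: 101101100100100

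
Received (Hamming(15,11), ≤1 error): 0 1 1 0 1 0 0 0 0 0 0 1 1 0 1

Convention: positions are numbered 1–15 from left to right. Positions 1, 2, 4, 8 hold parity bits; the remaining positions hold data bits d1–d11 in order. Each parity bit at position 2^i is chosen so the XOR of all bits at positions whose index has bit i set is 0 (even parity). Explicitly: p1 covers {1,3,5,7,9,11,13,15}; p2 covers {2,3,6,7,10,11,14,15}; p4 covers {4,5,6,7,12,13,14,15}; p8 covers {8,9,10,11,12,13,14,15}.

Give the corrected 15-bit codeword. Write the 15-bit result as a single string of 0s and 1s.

011010000101101

s1 (pos 1,3,5,7,9,11,13,15): 0⊕1⊕1⊕0⊕0⊕0⊕1⊕1 = 0
s2 (pos 2,3,6,7,10,11,14,15): 1⊕1⊕0⊕0⊕0⊕0⊕0⊕1 = 1
s4 (pos 4,5,6,7,12,13,14,15): 0⊕1⊕0⊕0⊕1⊕1⊕0⊕1 = 0
s8 (pos 8,9,10,11,12,13,14,15): 0⊕0⊕0⊕0⊕1⊕1⊕0⊕1 = 1
Syndrome s8…s1 = 1010 → error at position 10.
Flip position 10: 011010000001101 → 011010000101101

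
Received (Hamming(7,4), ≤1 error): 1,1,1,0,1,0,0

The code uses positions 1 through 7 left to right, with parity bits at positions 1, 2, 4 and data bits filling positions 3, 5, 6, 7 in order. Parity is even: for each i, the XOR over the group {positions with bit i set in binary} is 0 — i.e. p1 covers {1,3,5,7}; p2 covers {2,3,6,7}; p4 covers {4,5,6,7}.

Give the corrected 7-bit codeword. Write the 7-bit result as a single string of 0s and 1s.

1110000

s1 (pos 1,3,5,7): 1⊕1⊕1⊕0 = 1
s2 (pos 2,3,6,7): 1⊕1⊕0⊕0 = 0
s4 (pos 4,5,6,7): 0⊕1⊕0⊕0 = 1
Syndrome s4…s1 = 101 → error at position 5.
Flip position 5: 1110100 → 1110000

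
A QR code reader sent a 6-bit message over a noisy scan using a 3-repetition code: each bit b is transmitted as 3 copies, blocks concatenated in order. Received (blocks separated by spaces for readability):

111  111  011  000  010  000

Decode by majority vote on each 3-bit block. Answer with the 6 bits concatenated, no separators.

Block 1 (111): 3 ones → 1
Block 2 (111): 3 ones → 1
Block 3 (011): 2 ones → 1
Block 4 (000): 0 ones → 0
Block 5 (010): 1 one → 0
Block 6 (000): 0 ones → 0

111000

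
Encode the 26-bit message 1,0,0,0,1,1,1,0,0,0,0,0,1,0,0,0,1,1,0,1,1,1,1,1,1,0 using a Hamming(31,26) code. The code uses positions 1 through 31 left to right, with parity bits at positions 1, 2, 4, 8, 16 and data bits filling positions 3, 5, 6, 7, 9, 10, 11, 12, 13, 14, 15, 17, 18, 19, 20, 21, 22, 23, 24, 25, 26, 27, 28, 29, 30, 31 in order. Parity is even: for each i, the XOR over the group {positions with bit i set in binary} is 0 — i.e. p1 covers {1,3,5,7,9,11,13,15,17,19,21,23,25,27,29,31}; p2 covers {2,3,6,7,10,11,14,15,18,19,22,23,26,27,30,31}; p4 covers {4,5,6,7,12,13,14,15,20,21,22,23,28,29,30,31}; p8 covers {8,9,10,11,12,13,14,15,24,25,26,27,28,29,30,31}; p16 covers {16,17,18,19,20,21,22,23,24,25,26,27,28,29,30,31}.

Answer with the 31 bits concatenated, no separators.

Place data at non-parity positions: p1 p2 1 p4 0 0 0 p8 1 1 1 0 0 0 0 p16 0 1 0 0 0 1 1 0 1 1 1 1 1 1 0
p1 (pos 1,3,5,7,9,11,13,15,17,19,21,23,25,27,29,31): XOR of data positions = 1⊕0⊕0⊕1⊕1⊕0⊕0⊕0⊕0⊕0⊕1⊕1⊕1⊕1⊕0 = 1
p2 (pos 2,3,6,7,10,11,14,15,18,19,22,23,26,27,30,31): XOR of data positions = 1⊕0⊕0⊕1⊕1⊕0⊕0⊕1⊕0⊕1⊕1⊕1⊕1⊕1⊕0 = 1
p4 (pos 4,5,6,7,12,13,14,15,20,21,22,23,28,29,30,31): XOR of data positions = 0⊕0⊕0⊕0⊕0⊕0⊕0⊕0⊕0⊕1⊕1⊕1⊕1⊕1⊕0 = 1
p8 (pos 8,9,10,11,12,13,14,15,24,25,26,27,28,29,30,31): XOR of data positions = 1⊕1⊕1⊕0⊕0⊕0⊕0⊕0⊕1⊕1⊕1⊕1⊕1⊕1⊕0 = 1
p16 (pos 16,17,18,19,20,21,22,23,24,25,26,27,28,29,30,31): XOR of data positions = 0⊕1⊕0⊕0⊕0⊕1⊕1⊕0⊕1⊕1⊕1⊕1⊕1⊕1⊕0 = 1
Codeword: 1111000111100001010001101111110

1111000111100001010001101111110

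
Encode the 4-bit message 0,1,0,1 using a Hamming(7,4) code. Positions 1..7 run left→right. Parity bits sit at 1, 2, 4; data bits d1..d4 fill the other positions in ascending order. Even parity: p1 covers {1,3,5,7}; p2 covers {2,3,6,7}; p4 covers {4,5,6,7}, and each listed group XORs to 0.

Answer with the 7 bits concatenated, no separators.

Place data at non-parity positions: p1 p2 0 p4 1 0 1
p1 (pos 1,3,5,7): XOR of data positions = 0⊕1⊕1 = 0
p2 (pos 2,3,6,7): XOR of data positions = 0⊕0⊕1 = 1
p4 (pos 4,5,6,7): XOR of data positions = 1⊕0⊕1 = 0
Codeword: 0100101

0100101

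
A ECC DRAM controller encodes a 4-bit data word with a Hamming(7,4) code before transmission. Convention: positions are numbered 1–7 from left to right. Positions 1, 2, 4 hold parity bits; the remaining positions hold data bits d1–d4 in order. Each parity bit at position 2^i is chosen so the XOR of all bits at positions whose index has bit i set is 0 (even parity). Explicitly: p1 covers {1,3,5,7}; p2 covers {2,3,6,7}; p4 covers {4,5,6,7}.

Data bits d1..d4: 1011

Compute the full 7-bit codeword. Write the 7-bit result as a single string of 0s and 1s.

0110011

Place data at non-parity positions: p1 p2 1 p4 0 1 1
p1 (pos 1,3,5,7): XOR of data positions = 1⊕0⊕1 = 0
p2 (pos 2,3,6,7): XOR of data positions = 1⊕1⊕1 = 1
p4 (pos 4,5,6,7): XOR of data positions = 0⊕1⊕1 = 0
Codeword: 0110011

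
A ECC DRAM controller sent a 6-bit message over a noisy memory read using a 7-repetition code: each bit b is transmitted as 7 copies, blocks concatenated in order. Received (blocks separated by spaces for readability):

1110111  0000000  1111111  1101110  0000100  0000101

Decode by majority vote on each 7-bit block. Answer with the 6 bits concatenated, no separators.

101100

Block 1 (1110111): 6 ones → 1
Block 2 (0000000): 0 ones → 0
Block 3 (1111111): 7 ones → 1
Block 4 (1101110): 5 ones → 1
Block 5 (0000100): 1 one → 0
Block 6 (0000101): 2 ones → 0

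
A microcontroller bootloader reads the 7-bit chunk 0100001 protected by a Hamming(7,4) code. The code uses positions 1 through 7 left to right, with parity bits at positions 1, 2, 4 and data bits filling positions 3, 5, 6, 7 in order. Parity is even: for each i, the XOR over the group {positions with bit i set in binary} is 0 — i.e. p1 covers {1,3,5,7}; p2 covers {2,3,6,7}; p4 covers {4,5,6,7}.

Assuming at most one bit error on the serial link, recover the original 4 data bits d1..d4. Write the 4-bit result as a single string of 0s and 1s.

0101

s1 (pos 1,3,5,7): 0⊕0⊕0⊕1 = 1
s2 (pos 2,3,6,7): 1⊕0⊕0⊕1 = 0
s4 (pos 4,5,6,7): 0⊕0⊕0⊕1 = 1
Syndrome s4…s1 = 101 → error at position 5.
Flip position 5: 0100001 → 0100101
Read data bits from positions 3,5,6,7: 0101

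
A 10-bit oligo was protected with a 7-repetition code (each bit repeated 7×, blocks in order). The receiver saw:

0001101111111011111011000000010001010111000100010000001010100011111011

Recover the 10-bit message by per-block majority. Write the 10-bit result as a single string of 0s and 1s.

0110010001

Block 1 (0001101): 3 ones → 0
Block 2 (1111110): 6 ones → 1
Block 3 (1111101): 6 ones → 1
Block 4 (1000000): 1 one → 0
Block 5 (0100010): 2 ones → 0
Block 6 (1011100): 4 ones → 1
Block 7 (0100010): 2 ones → 0
Block 8 (0000010): 1 one → 0
Block 9 (1010001): 3 ones → 0
Block 10 (1111011): 6 ones → 1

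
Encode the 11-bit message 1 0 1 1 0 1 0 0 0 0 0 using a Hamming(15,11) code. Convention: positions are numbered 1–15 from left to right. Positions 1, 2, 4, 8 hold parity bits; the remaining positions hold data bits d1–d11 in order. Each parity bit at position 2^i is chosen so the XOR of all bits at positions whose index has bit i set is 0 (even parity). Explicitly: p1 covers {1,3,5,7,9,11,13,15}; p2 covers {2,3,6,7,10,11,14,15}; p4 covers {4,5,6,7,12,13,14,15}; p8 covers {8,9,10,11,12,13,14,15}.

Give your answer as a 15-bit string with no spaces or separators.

Place data at non-parity positions: p1 p2 1 p4 0 1 1 p8 0 1 0 0 0 0 0
p1 (pos 1,3,5,7,9,11,13,15): XOR of data positions = 1⊕0⊕1⊕0⊕0⊕0⊕0 = 0
p2 (pos 2,3,6,7,10,11,14,15): XOR of data positions = 1⊕1⊕1⊕1⊕0⊕0⊕0 = 0
p4 (pos 4,5,6,7,12,13,14,15): XOR of data positions = 0⊕1⊕1⊕0⊕0⊕0⊕0 = 0
p8 (pos 8,9,10,11,12,13,14,15): XOR of data positions = 0⊕1⊕0⊕0⊕0⊕0⊕0 = 1
Codeword: 001001110100000

001001110100000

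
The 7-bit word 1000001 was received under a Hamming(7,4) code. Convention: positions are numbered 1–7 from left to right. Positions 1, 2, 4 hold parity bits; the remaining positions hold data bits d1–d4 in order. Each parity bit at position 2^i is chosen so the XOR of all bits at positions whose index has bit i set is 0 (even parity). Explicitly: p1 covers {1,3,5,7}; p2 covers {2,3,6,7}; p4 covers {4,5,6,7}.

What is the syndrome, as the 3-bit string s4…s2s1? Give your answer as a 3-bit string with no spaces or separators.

110

s1 (pos 1,3,5,7): 1⊕0⊕0⊕1 = 0
s2 (pos 2,3,6,7): 0⊕0⊕0⊕1 = 1
s4 (pos 4,5,6,7): 0⊕0⊕0⊕1 = 1
Syndrome s4…s1 = 110 → error at position 6.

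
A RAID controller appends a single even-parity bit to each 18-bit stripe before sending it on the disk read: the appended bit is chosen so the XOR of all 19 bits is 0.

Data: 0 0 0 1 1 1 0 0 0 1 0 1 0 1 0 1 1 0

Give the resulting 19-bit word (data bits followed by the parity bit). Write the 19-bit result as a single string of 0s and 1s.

XOR of the 18 data bits: 0⊕0⊕0⊕1⊕1⊕1⊕0⊕0⊕0⊕1⊕0⊕1⊕0⊕1⊕0⊕1⊕1⊕0 = 0
Parity bit = 0 (so all 19 bits XOR to 0).

0001110001010101100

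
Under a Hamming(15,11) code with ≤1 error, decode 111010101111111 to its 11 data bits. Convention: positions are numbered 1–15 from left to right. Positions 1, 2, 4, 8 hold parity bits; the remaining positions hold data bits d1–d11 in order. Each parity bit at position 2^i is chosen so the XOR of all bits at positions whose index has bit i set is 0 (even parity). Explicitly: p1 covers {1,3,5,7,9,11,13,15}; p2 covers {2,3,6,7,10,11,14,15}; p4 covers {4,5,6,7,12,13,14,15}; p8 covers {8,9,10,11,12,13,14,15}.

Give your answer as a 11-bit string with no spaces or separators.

s1 (pos 1,3,5,7,9,11,13,15): 1⊕1⊕1⊕1⊕1⊕1⊕1⊕1 = 0
s2 (pos 2,3,6,7,10,11,14,15): 1⊕1⊕0⊕1⊕1⊕1⊕1⊕1 = 1
s4 (pos 4,5,6,7,12,13,14,15): 0⊕1⊕0⊕1⊕1⊕1⊕1⊕1 = 0
s8 (pos 8,9,10,11,12,13,14,15): 0⊕1⊕1⊕1⊕1⊕1⊕1⊕1 = 1
Syndrome s8…s1 = 1010 → error at position 10.
Flip position 10: 111010101111111 → 111010101011111
Read data bits from positions 3,5,6,7,9,10,11,12,13,14,15: 11011011111

11011011111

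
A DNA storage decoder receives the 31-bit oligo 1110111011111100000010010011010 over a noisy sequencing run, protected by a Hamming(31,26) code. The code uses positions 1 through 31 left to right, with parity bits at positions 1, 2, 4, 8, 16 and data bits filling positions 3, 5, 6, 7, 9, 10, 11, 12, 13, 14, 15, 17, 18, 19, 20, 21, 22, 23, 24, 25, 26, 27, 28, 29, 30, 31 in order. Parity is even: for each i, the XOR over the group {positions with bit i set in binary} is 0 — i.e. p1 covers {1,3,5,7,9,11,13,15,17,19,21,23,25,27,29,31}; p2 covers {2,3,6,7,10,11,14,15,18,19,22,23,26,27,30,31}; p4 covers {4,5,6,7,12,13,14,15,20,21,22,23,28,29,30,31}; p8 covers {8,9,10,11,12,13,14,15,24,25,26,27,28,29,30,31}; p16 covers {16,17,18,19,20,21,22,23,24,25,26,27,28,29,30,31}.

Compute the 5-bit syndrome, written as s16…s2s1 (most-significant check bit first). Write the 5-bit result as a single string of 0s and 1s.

10111

s1 (pos 1,3,5,7,9,11,13,15,17,19,21,23,25,27,29,31): 1⊕1⊕1⊕1⊕1⊕1⊕1⊕0⊕0⊕0⊕1⊕0⊕0⊕1⊕0⊕0 = 1
s2 (pos 2,3,6,7,10,11,14,15,18,19,22,23,26,27,30,31): 1⊕1⊕1⊕1⊕1⊕1⊕1⊕0⊕0⊕0⊕0⊕0⊕0⊕1⊕1⊕0 = 1
s4 (pos 4,5,6,7,12,13,14,15,20,21,22,23,28,29,30,31): 0⊕1⊕1⊕1⊕1⊕1⊕1⊕0⊕0⊕1⊕0⊕0⊕1⊕0⊕1⊕0 = 1
s8 (pos 8,9,10,11,12,13,14,15,24,25,26,27,28,29,30,31): 0⊕1⊕1⊕1⊕1⊕1⊕1⊕0⊕1⊕0⊕0⊕1⊕1⊕0⊕1⊕0 = 0
s16 (pos 16,17,18,19,20,21,22,23,24,25,26,27,28,29,30,31): 0⊕0⊕0⊕0⊕0⊕1⊕0⊕0⊕1⊕0⊕0⊕1⊕1⊕0⊕1⊕0 = 1
Syndrome s16…s1 = 10111 → error at position 23.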